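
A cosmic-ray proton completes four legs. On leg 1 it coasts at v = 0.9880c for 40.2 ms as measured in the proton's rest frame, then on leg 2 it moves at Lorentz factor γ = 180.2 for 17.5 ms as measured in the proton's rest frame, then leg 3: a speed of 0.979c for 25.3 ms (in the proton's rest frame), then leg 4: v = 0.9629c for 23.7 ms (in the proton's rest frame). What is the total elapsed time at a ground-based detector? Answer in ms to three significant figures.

Leg 1: γ = 1/√(1 − 0.9880²) = 1/√0.02386 = 6.474; Δt_1 = 6.474 × 40.2 = 260.3 ms.
Leg 2: γ = 180.2; Δt_2 = 180.2 × 17.5 = 3153 ms.
Leg 3: γ = 1/√(1 − 0.979²) = 1/√0.04156 = 4.905; Δt_3 = 4.905 × 25.3 = 124.1 ms.
Leg 4: γ = 1/√(1 − 0.9629²) = 1/√0.07282 = 3.706; Δt_4 = 3.706 × 23.7 = 87.82 ms.
Total: 260.3 + 3153 + 124.1 + 87.82 ms.

Δt = 3630 ms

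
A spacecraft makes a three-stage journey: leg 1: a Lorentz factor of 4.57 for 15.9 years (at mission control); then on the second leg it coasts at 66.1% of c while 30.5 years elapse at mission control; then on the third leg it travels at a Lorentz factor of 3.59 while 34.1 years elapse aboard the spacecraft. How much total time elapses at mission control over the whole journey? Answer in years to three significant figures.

Leg 1: 15.9 years is already measured at mission control.
Leg 2: 30.5 years is already measured at mission control.
Leg 3: γ = 3.59; Δt_3 = 3.590 × 34.1 = 122.4 years.
Total: 15.90 + 30.50 + 122.4 years.

Δt = 169 years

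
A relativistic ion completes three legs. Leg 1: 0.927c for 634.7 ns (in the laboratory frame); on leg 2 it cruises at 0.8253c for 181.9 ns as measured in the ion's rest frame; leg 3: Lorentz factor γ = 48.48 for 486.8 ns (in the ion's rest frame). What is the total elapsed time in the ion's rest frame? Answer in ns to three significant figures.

τ = 907 ns

Leg 1: γ = 1/√(1 − 0.927²) = 1/√0.1407 = 2.666; τ_1 = 634.7/2.666 = 238.1 ns.
Leg 2: 181.9 ns is already measured in the ion's rest frame.
Leg 3: 486.8 ns is already measured in the ion's rest frame.
Total: 238.1 + 181.9 + 486.8 ns.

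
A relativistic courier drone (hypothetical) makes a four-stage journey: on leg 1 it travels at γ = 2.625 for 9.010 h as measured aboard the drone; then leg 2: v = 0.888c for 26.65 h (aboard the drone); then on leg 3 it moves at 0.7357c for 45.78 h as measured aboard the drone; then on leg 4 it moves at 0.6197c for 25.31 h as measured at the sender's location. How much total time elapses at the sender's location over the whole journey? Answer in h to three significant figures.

Δt = 175 h

Leg 1: γ = 2.625; Δt_1 = 2.625 × 9.010 = 23.65 h.
Leg 2: γ = 1/√(1 − 0.888²) = 1/√0.2115 = 2.175; Δt_2 = 2.175 × 26.65 = 57.95 h.
Leg 3: γ = 1/√(1 − 0.7357²) = 1/√0.4587 = 1.476; Δt_3 = 1.476 × 45.78 = 67.59 h.
Leg 4: 25.31 h is already measured at the sender's location.
Total: 23.65 + 57.95 + 67.59 + 25.31 h.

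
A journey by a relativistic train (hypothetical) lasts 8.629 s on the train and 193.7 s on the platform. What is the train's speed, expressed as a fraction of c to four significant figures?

v = 0.9990c

The proper time is measured on the train (both events occur at the train's location); Δt is measured on the platform. γ = Δt/τ = 193.7/8.629 = 22.45.
β = √(1 − 1/γ²) = √(1 − 0.001985) = √0.9980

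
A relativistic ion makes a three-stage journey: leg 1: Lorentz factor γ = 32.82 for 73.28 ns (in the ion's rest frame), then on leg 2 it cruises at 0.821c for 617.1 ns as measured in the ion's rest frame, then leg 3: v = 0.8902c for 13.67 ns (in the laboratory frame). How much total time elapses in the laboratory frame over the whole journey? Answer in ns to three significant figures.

Δt = 3500 ns

Leg 1: γ = 32.82; Δt_1 = 32.82 × 73.28 = 2405 ns.
Leg 2: γ = 1/√(1 − 0.821²) = 1/√0.3260 = 1.752; Δt_2 = 1.752 × 617.1 = 1081 ns.
Leg 3: 13.67 ns is already measured in the laboratory frame.
Total: 2405 + 1081 + 13.67 ns.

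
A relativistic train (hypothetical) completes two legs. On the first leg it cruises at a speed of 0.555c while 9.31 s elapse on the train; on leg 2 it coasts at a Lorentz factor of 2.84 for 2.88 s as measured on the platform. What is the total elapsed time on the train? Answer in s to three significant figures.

τ = 10.3 s

Leg 1: 9.31 s is already measured on the train.
Leg 2: γ = 2.84; τ_2 = 2.88/2.840 = 1.014 s.
Total: 9.310 + 1.014 s.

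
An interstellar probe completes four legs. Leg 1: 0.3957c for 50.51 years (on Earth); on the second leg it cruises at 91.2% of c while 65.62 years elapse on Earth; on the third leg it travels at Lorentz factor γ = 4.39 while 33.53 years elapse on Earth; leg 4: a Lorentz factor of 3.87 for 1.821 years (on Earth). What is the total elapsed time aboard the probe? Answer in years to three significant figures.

Leg 1: γ = 1/√(1 − 0.3957²) = 1/√0.8434 = 1.089; τ_1 = 50.51/1.089 = 46.39 years.
Leg 2: β = 0.912; γ = 1/√(1 − 0.912²) = 1/√0.1683 = 2.438; τ_2 = 65.62/2.438 = 26.92 years.
Leg 3: γ = 4.39; τ_3 = 33.53/4.390 = 7.638 years.
Leg 4: γ = 3.87; τ_4 = 1.821/3.870 = 0.4705 years.
Total: 46.39 + 26.92 + 7.638 + 0.4705 years.

τ = 81.4 years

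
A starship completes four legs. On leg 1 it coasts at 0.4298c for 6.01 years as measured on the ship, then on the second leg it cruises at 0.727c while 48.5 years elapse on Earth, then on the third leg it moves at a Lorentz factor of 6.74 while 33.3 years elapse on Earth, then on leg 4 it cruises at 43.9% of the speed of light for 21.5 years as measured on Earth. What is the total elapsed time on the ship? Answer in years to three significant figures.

τ = 63.6 years

Leg 1: 6.01 years is already measured on the ship.
Leg 2: γ = 1/√(1 − 0.727²) = 1/√0.4715 = 1.456; τ_2 = 48.5/1.456 = 33.30 years.
Leg 3: γ = 6.74; τ_3 = 33.3/6.740 = 4.941 years.
Leg 4: β = 0.439; γ = 1/√(1 − 0.439²) = 1/√0.8073 = 1.113; τ_4 = 21.5/1.113 = 19.32 years.
Total: 6.010 + 33.30 + 4.941 + 19.32 years.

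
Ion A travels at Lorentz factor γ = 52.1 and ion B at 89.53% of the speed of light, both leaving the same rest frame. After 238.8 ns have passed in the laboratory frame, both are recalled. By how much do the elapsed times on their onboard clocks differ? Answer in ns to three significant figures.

A: γ = 52.1; τ_A = 238.8/52.10 = 4.583 ns.
B: β = 0.8953; γ = 1/√(1 − 0.8953²) = 1/√0.1984 = 2.245; τ_B = 238.8/2.245 = 106.4 ns.

|τ_A − τ_B| = 102 ns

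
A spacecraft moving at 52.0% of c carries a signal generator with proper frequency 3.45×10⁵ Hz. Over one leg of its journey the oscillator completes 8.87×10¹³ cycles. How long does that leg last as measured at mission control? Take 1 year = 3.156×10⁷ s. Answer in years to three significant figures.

Δt = 9.54 years

β = 0.520; γ = 1/√(1 − 0.520²) = 1/√0.7296 = 1.171
Proper time for N cycles: τ = N/f = 8.87×10¹³/(3.45×10⁵) = 2.571×10⁸ s = 8.146 years.
Lab-frame duration Δt = γτ = 1.171 × 8.146 = 9.537 years.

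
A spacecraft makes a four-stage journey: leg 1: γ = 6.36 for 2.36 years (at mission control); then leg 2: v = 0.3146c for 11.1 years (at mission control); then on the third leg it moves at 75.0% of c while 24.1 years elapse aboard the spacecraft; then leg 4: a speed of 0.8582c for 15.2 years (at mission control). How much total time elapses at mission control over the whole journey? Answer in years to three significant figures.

Δt = 65.1 years

Leg 1: 2.36 years is already measured at mission control.
Leg 2: 11.1 years is already measured at mission control.
Leg 3: β = 0.750; γ = 1/√(1 − 0.750²) = 1/√0.4375 = 1.512; Δt_3 = 1.512 × 24.1 = 36.44 years.
Leg 4: 15.2 years is already measured at mission control.
Total: 2.360 + 11.10 + 36.44 + 15.20 years.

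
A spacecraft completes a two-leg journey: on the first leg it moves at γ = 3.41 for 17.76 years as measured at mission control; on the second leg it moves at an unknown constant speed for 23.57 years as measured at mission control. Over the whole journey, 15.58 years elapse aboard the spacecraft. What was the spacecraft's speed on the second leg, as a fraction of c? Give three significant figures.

β = 0.898

Leg 1: γ = 3.41; τ_1 = 17.76/3.410 = 5.208 years.
Leg 2: speed unknown; τ_2 = 23.57/γ_2.
Total proper time: 5.208 + τ_2 = 15.58, so τ_2 = 15.58 − 5.208 = 10.37 years.
γ_2 = 23.57/10.37 = 2.273; β = √(1 − 1/γ²) = √0.8064.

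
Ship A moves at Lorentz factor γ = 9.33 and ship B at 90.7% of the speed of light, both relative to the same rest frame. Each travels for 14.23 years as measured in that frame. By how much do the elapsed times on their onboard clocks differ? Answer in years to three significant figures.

A: γ = 9.33; τ_A = 14.23/9.330 = 1.525 years.
B: β = 0.907; γ = 1/√(1 − 0.907²) = 1/√0.1774 = 2.375; τ_B = 14.23/2.375 = 5.993 years.

|τ_A − τ_B| = 4.47 years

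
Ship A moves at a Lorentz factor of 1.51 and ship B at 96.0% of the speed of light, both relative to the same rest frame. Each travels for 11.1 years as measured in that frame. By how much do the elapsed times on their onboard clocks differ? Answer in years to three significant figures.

A: γ = 1.51; τ_A = 11.1/1.510 = 7.351 years.
B: β = 0.960; γ = 1/√(1 − 0.960²) = 1/√0.07840 = 3.571; τ_B = 11.1/3.571 = 3.108 years.

|τ_A − τ_B| = 4.24 years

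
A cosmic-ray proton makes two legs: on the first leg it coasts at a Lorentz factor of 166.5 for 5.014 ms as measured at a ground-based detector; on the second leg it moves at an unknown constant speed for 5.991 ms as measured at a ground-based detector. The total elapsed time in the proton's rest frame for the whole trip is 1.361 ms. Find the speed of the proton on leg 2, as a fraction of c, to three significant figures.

β = 0.975

Leg 1: γ = 166.5; τ_1 = 5.014/166.5 = 0.03011 ms.
Leg 2: speed unknown; τ_2 = 5.991/γ_2.
Total proper time: 0.03011 + τ_2 = 1.361, so τ_2 = 1.361 − 0.03011 = 1.331 ms.
γ_2 = 5.991/1.331 = 4.502; β = √(1 − 1/γ²) = √0.9507.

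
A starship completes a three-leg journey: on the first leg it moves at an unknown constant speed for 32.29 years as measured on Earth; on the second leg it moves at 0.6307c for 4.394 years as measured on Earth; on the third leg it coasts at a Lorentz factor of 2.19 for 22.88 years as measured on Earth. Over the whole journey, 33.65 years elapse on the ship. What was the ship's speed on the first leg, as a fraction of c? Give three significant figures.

Leg 1: speed unknown; τ_1 = 32.29/γ_1.
Leg 2: γ = 1/√(1 − 0.6307²) = 1/√0.6022 = 1.289; τ_2 = 4.394/1.289 = 3.410 years.
Leg 3: γ = 2.19; τ_3 = 22.88/2.190 = 10.45 years.
Total proper time: τ_1 + 3.410 + 10.45 = 33.65, so τ_1 = 33.65 − 13.86 = 19.79 years.
γ_1 = 32.29/19.79 = 1.631; β = √(1 − 1/γ²) = √0.6243.

β = 0.790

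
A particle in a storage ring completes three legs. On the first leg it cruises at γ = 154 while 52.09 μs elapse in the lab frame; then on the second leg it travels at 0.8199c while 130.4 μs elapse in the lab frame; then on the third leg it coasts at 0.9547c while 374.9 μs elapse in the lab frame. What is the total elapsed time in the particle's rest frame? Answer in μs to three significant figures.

τ = 187 μs

Leg 1: γ = 154; τ_1 = 52.09/154.0 = 0.3382 μs.
Leg 2: γ = 1/√(1 − 0.8199²) = 1/√0.3278 = 1.747; τ_2 = 130.4/1.747 = 74.65 μs.
Leg 3: γ = 1/√(1 − 0.9547²) = 1/√0.08855 = 3.361; τ_3 = 374.9/3.361 = 111.6 μs.
Total: 0.3382 + 74.65 + 111.6 μs.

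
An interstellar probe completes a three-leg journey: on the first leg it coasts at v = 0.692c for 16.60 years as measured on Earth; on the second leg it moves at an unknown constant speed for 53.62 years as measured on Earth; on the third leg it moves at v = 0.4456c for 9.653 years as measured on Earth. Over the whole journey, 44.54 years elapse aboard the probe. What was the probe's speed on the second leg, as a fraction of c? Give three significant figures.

β = 0.895

Leg 1: γ = 1/√(1 − 0.692²) = 1/√0.5211 = 1.385; τ_1 = 16.60/1.385 = 11.98 years.
Leg 2: speed unknown; τ_2 = 53.62/γ_2.
Leg 3: γ = 1/√(1 − 0.4456²) = 1/√0.8014 = 1.117; τ_3 = 9.653/1.117 = 8.642 years.
Total proper time: 11.98 + τ_2 + 8.642 = 44.54, so τ_2 = 44.54 − 20.63 = 23.91 years.
γ_2 = 53.62/23.91 = 2.242; β = √(1 − 1/γ²) = √0.8011.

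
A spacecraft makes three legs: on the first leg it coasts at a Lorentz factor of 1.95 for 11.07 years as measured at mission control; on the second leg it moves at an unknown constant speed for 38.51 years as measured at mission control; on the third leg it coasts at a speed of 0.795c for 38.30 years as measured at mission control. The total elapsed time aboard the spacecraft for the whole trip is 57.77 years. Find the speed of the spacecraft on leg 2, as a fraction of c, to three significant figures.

Leg 1: γ = 1.95; τ_1 = 11.07/1.950 = 5.677 years.
Leg 2: speed unknown; τ_2 = 38.51/γ_2.
Leg 3: γ = 1/√(1 − 0.795²) = 1/√0.3680 = 1.649; τ_3 = 38.30/1.649 = 23.23 years.
Total proper time: 5.677 + τ_2 + 23.23 = 57.77, so τ_2 = 57.77 − 28.91 = 28.86 years.
γ_2 = 38.51/28.86 = 1.334; β = √(1 − 1/γ²) = √0.4384.

β = 0.662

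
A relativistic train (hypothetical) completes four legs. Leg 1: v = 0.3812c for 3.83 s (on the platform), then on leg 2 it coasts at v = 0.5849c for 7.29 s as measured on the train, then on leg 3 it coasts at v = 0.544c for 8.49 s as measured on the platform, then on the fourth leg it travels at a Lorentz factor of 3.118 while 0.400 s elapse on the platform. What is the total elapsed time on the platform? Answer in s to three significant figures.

Leg 1: 3.83 s is already measured on the platform.
Leg 2: γ = 1/√(1 − 0.5849²) = 1/√0.6579 = 1.233; Δt_2 = 1.233 × 7.29 = 8.988 s.
Leg 3: 8.49 s is already measured on the platform.
Leg 4: 0.400 s is already measured on the platform.
Total: 3.830 + 8.988 + 8.490 + 0.4000 s.

Δt = 21.7 s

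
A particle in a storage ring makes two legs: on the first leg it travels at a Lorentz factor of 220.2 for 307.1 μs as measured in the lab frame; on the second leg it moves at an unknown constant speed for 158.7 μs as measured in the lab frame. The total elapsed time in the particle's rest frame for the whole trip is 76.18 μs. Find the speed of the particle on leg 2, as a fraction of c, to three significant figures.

Leg 1: γ = 220.2; τ_1 = 307.1/220.2 = 1.395 μs.
Leg 2: speed unknown; τ_2 = 158.7/γ_2.
Total proper time: 1.395 + τ_2 = 76.18, so τ_2 = 76.18 − 1.395 = 74.79 μs.
γ_2 = 158.7/74.79 = 2.122; β = √(1 − 1/γ²) = √0.7779.

β = 0.882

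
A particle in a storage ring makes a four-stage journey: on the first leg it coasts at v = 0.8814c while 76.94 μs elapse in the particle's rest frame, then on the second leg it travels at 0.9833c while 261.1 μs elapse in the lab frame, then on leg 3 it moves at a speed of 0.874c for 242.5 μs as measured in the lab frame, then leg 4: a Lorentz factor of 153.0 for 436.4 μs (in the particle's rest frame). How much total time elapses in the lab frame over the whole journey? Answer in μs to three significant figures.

Δt = 6.74×10⁴ μs

Leg 1: γ = 1/√(1 − 0.8814²) = 1/√0.2231 = 2.117; Δt_1 = 2.117 × 76.94 = 162.9 μs.
Leg 2: 261.1 μs is already measured in the lab frame.
Leg 3: 242.5 μs is already measured in the lab frame.
Leg 4: γ = 153.0; Δt_4 = 153.0 × 436.4 = 6.677×10⁴ μs.
Total: 162.9 + 261.1 + 242.5 + 6.677×10⁴ μs.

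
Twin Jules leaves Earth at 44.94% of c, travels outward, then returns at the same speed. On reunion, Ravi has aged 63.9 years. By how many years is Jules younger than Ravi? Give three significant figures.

Δt − τ = 6.82 years

β = 0.4494; γ = 1/√(1 − 0.4494²) = 1/√0.7980 = 1.119
Jules's elapsed proper time: τ = 63.9/1.119 = 57.08 years.
Age gap = Δt − τ = 63.9 − 57.08 years.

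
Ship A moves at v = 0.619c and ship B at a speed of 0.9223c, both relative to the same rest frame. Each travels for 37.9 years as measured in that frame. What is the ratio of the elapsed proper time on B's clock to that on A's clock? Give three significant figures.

τ_B/τ_A = 0.492

A: γ = 1/√(1 − 0.619²) = 1/√0.6168 = 1.273. B: γ = 1/√(1 − 0.9223²) = 1/√0.1494 = 2.587.
τ_A/τ_B = γ_B/γ_A = 2.587/1.273 = 2.032, so τ_B/τ_A = 0.4921.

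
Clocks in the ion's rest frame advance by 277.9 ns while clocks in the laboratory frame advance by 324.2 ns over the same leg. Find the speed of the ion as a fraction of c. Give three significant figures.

v = 0.515c

The proper time is measured in the ion's rest frame (both events occur at the ion's location); Δt is measured in the laboratory frame. γ = Δt/τ = 324.2/277.9 = 1.167.
β = √(1 − 1/γ²) = √(1 − 0.7348) = √0.2652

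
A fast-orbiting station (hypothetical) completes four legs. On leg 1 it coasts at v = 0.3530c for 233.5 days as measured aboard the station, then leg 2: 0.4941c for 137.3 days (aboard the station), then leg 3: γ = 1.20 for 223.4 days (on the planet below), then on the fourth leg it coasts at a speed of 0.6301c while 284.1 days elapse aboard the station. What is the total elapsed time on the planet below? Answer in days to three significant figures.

Leg 1: γ = 1/√(1 − 0.3530²) = 1/√0.8754 = 1.069; Δt_1 = 1.069 × 233.5 = 249.6 days.
Leg 2: γ = 1/√(1 − 0.4941²) = 1/√0.7559 = 1.150; Δt_2 = 1.150 × 137.3 = 157.9 days.
Leg 3: 223.4 days is already measured on the planet below.
Leg 4: γ = 1/√(1 − 0.6301²) = 1/√0.6030 = 1.288; Δt_4 = 1.288 × 284.1 = 365.9 days.
Total: 249.6 + 157.9 + 223.4 + 365.9 days.

Δt = 997 days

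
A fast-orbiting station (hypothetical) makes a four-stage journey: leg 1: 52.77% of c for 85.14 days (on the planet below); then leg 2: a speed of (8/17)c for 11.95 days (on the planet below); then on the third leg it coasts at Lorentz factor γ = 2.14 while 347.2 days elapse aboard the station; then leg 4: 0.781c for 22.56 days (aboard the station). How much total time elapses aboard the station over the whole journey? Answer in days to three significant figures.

Leg 1: β = 0.5277; γ = 1/√(1 − 0.5277²) = 1/√0.7215 = 1.177; τ_1 = 85.14/1.177 = 72.32 days.
Leg 2: γ = 1/√(1 − (8/17)²) = 17/15 ≈ 1.133; τ_2 = 11.95/1.133 = 10.54 days.
Leg 3: 347.2 days is already measured aboard the station.
Leg 4: 22.56 days is already measured aboard the station.
Total: 72.32 + 10.54 + 347.2 + 22.56 days.

τ = 453 days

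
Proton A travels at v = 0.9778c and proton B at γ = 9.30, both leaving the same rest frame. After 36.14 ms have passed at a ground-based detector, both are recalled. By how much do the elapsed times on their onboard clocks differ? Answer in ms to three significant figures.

|τ_A − τ_B| = 3.69 ms

A: γ = 1/√(1 − 0.9778²) = 1/√0.04391 = 4.772; τ_A = 36.14/4.772 = 7.573 ms.
B: γ = 9.30; τ_B = 36.14/9.300 = 3.886 ms.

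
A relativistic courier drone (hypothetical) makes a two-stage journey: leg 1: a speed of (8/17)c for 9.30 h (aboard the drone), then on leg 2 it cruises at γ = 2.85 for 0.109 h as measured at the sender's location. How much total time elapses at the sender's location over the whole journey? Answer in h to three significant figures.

Leg 1: γ = 1/√(1 − (8/17)²) = 17/15 ≈ 1.133; Δt_1 = 1.133 × 9.30 = 10.54 h.
Leg 2: 0.109 h is already measured at the sender's location.
Total: 10.54 + 0.1090 h.

Δt = 10.6 h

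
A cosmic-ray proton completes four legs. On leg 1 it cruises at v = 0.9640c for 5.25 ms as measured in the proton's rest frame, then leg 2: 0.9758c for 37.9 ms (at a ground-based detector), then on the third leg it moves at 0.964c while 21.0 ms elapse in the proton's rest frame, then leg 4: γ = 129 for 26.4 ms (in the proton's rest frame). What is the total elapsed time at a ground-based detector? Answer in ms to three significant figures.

Δt = 3540 ms

Leg 1: γ = 1/√(1 − 0.9640²) = 1/√0.07070 = 3.761; Δt_1 = 3.761 × 5.25 = 19.74 ms.
Leg 2: 37.9 ms is already measured at a ground-based detector.
Leg 3: γ = 1/√(1 − 0.964²) = 1/√0.07070 = 3.761; Δt_3 = 3.761 × 21.0 = 78.98 ms.
Leg 4: γ = 129; Δt_4 = 129.0 × 26.4 = 3406 ms.
Total: 19.74 + 37.90 + 78.98 + 3406 ms.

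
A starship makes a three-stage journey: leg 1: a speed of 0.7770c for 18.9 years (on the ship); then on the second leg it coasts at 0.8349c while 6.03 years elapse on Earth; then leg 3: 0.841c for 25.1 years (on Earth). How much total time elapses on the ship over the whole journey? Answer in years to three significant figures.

Leg 1: 18.9 years is already measured on the ship.
Leg 2: γ = 1/√(1 − 0.8349²) = 1/√0.3029 = 1.817; τ_2 = 6.03/1.817 = 3.319 years.
Leg 3: γ = 1/√(1 − 0.841²) = 1/√0.2927 = 1.848; τ_3 = 25.1/1.848 = 13.58 years.
Total: 18.90 + 3.319 + 13.58 years.

τ = 35.8 years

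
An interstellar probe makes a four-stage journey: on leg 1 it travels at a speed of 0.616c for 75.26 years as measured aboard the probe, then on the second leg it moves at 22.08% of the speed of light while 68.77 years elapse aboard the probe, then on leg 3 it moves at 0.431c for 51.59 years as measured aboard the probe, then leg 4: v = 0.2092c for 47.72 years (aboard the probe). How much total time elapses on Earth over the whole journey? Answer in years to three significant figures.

Leg 1: γ = 1/√(1 − 0.616²) = 1/√0.6205 = 1.269; Δt_1 = 1.269 × 75.26 = 95.54 years.
Leg 2: β = 0.2208; γ = 1/√(1 − 0.2208²) = 1/√0.9512 = 1.025; Δt_2 = 1.025 × 68.77 = 70.51 years.
Leg 3: γ = 1/√(1 − 0.431²) = 1/√0.8142 = 1.108; Δt_3 = 1.108 × 51.59 = 57.17 years.
Leg 4: γ = 1/√(1 − 0.2092²) = 1/√0.9562 = 1.023; Δt_4 = 1.023 × 47.72 = 48.80 years.
Total: 95.54 + 70.51 + 57.17 + 48.80 years.

Δt = 272 years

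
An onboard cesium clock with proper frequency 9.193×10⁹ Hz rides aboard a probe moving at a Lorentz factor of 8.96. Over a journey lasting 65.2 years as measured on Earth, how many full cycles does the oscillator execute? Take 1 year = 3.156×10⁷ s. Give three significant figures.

γ = 8.96
The oscillator's own cycle count is N = f × τ where τ is the proper time aboard the probe. τ = Δt/γ = 65.2/8.960 = 7.277 years = 2.297×10⁸ s.
N = 9.193×10⁹ × 2.297×10⁸ = 2.111×10¹⁸.

N = 2.11×10¹⁸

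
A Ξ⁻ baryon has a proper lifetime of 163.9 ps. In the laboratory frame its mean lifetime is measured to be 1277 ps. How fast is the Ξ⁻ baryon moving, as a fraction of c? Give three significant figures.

β = 0.992

γ = Δt/τ₀ = 1277/163.9 = 7.791
β = √(1 − 1/γ²) = √(1 − 0.01647) = √0.9835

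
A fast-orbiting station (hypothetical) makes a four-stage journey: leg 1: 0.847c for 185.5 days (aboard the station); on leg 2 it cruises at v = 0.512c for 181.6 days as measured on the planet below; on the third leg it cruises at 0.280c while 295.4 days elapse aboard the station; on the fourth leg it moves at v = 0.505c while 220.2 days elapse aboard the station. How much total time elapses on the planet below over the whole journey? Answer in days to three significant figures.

Δt = 1090 days

Leg 1: γ = 1/√(1 − 0.847²) = 1/√0.2826 = 1.881; Δt_1 = 1.881 × 185.5 = 349.0 days.
Leg 2: 181.6 days is already measured on the planet below.
Leg 3: γ = 1/√(1 − 0.280²) = 25/24 ≈ 1.042; Δt_3 = 1.042 × 295.4 = 307.7 days.
Leg 4: γ = 1/√(1 − 0.505²) = 1/√0.7450 = 1.159; Δt_4 = 1.159 × 220.2 = 255.1 days.
Total: 349.0 + 181.6 + 307.7 + 255.1 days.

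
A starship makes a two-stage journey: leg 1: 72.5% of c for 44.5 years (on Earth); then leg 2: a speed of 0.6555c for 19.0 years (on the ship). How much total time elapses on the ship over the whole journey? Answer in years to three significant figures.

τ = 49.6 years

Leg 1: β = 0.725; γ = 1/√(1 − 0.725²) = 1/√0.4744 = 1.452; τ_1 = 44.5/1.452 = 30.65 years.
Leg 2: 19.0 years is already measured on the ship.
Total: 30.65 + 19.00 years.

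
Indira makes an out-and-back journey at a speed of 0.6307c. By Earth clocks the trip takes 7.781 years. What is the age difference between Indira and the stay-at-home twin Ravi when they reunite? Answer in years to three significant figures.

Δt − τ = 1.74 years

γ = 1/√(1 − 0.6307²) = 1/√0.6022 = 1.289
Indira's elapsed proper time: τ = 7.781/1.289 = 6.038 years.
Age gap = Δt − τ = 7.781 − 6.038 years.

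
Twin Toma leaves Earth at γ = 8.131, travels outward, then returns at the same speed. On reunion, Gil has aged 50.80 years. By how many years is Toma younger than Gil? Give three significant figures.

γ = 8.131
Toma's elapsed proper time: τ = 50.80/8.131 = 6.248 years.
Age gap = Δt − τ = 50.80 − 6.248 years.

Δt − τ = 44.6 years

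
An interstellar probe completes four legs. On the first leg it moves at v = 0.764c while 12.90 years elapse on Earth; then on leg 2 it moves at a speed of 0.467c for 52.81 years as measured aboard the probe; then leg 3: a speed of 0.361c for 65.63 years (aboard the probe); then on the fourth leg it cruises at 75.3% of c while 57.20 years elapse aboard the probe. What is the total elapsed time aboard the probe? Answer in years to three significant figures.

Leg 1: γ = 1/√(1 − 0.764²) = 1/√0.4163 = 1.550; τ_1 = 12.90/1.550 = 8.323 years.
Leg 2: 52.81 years is already measured aboard the probe.
Leg 3: 65.63 years is already measured aboard the probe.
Leg 4: 57.20 years is already measured aboard the probe.
Total: 8.323 + 52.81 + 65.63 + 57.20 years.

τ = 184 years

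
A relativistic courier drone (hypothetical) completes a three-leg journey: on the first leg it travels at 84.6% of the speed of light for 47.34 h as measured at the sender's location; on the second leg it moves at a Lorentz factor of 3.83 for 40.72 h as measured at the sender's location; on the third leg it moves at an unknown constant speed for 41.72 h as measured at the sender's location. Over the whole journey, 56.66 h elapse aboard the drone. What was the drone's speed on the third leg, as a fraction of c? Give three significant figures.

β = 0.867

Leg 1: β = 0.846; γ = 1/√(1 − 0.846²) = 1/√0.2843 = 1.876; τ_1 = 47.34/1.876 = 25.24 h.
Leg 2: γ = 3.83; τ_2 = 40.72/3.830 = 10.63 h.
Leg 3: speed unknown; τ_3 = 41.72/γ_3.
Total proper time: 25.24 + 10.63 + τ_3 = 56.66, so τ_3 = 56.66 − 35.87 = 20.79 h.
γ_3 = 41.72/20.79 = 2.007; β = √(1 − 1/γ²) = √0.7517.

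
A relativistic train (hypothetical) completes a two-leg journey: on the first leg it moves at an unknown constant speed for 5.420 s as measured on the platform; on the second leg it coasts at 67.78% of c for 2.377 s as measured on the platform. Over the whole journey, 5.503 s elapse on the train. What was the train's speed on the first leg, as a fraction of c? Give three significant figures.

Leg 1: speed unknown; τ_1 = 5.420/γ_1.
Leg 2: β = 0.6778; γ = 1/√(1 − 0.6778²) = 1/√0.5406 = 1.360; τ_2 = 2.377/1.360 = 1.748 s.
Total proper time: τ_1 + 1.748 = 5.503, so τ_1 = 5.503 − 1.748 = 3.755 s.
γ_1 = 5.420/3.755 = 1.443; β = √(1 − 1/γ²) = √0.5199.

β = 0.721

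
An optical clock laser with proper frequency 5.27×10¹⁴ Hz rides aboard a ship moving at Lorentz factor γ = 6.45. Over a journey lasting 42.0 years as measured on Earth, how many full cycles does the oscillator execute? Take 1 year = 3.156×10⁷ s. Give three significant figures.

γ = 6.45
The oscillator's own cycle count is N = f × τ where τ is the proper time on the ship. τ = Δt/γ = 42.0/6.450 = 6.512 years = 2.055×10⁸ s.
N = 5.27×10¹⁴ × 2.055×10⁸ = 1.083×10²³.

N = 1.08×10²³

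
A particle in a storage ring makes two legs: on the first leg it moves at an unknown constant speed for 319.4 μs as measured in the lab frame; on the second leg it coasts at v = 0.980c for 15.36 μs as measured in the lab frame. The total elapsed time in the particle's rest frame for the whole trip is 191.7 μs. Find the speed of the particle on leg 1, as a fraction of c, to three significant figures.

Leg 1: speed unknown; τ_1 = 319.4/γ_1.
Leg 2: γ = 1/√(1 − 0.980²) = 1/√0.03960 = 5.025; τ_2 = 15.36/5.025 = 3.057 μs.
Total proper time: τ_1 + 3.057 = 191.7, so τ_1 = 191.7 − 3.057 = 188.6 μs.
γ_1 = 319.4/188.6 = 1.693; β = √(1 − 1/γ²) = √0.6512.

β = 0.807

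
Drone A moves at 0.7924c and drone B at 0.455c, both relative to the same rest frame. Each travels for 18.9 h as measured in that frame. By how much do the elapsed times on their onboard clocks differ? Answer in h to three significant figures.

A: γ = 1/√(1 − 0.7924²) = 1/√0.3721 = 1.639; τ_A = 18.9/1.639 = 11.53 h.
B: γ = 1/√(1 − 0.455²) = 1/√0.7930 = 1.123; τ_B = 18.9/1.123 = 16.83 h.

|τ_A − τ_B| = 5.30 h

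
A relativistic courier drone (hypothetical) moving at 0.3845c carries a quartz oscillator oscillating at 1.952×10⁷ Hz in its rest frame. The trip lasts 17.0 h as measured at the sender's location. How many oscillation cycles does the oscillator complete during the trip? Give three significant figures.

N = 1.10×10¹²

γ = 1/√(1 − 0.3845²) = 1/√0.8522 = 1.083
The oscillator's own cycle count is N = f × τ where τ is the proper time aboard the drone. τ = Δt/γ = 17.0/1.083 = 15.69 h = 5.650×10⁴ s.
N = 1.952×10⁷ × 5.650×10⁴ = 1.103×10¹².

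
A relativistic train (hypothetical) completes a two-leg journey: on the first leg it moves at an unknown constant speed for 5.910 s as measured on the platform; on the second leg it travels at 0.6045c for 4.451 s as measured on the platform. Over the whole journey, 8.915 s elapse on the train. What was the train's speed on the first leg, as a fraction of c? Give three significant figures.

Leg 1: speed unknown; τ_1 = 5.910/γ_1.
Leg 2: γ = 1/√(1 − 0.6045²) = 1/√0.6346 = 1.255; τ_2 = 4.451/1.255 = 3.546 s.
Total proper time: τ_1 + 3.546 = 8.915, so τ_1 = 8.915 − 3.546 = 5.369 s.
γ_1 = 5.910/5.369 = 1.101; β = √(1 − 1/γ²) = √0.1746.

β = 0.418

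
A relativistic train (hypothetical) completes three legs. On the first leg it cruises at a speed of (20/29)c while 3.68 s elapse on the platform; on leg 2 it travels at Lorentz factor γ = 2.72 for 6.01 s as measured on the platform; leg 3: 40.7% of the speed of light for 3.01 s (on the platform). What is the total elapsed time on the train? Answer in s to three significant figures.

τ = 7.62 s

Leg 1: γ = 1/√(1 − (20/29)²) = 29/21 ≈ 1.381; τ_1 = 3.68/1.381 = 2.665 s.
Leg 2: γ = 2.72; τ_2 = 6.01/2.720 = 2.210 s.
Leg 3: β = 0.407; γ = 1/√(1 − 0.407²) = 1/√0.8344 = 1.095; τ_3 = 3.01/1.095 = 2.749 s.
Total: 2.665 + 2.210 + 2.749 s.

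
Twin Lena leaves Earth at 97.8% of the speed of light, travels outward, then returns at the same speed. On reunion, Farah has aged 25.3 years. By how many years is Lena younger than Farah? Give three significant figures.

β = 0.978; γ = 1/√(1 − 0.978²) = 1/√0.04352 = 4.794
Lena's elapsed proper time: τ = 25.3/4.794 = 5.278 years.
Age gap = Δt − τ = 25.3 − 5.278 years.

Δt − τ = 20.0 years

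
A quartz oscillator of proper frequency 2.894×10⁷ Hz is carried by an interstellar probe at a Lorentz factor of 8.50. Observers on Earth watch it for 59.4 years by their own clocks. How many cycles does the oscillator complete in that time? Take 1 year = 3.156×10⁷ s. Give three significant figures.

N = 6.38×10¹⁵

γ = 8.50
During 59.4 years of lab time, the oscillator's proper time advances by τ = Δt/γ = 59.4/8.500 = 6.988 years = 2.205×10⁸ s.
N = f × τ = 2.894×10⁷ × 2.205×10⁸ = 6.383×10¹⁵.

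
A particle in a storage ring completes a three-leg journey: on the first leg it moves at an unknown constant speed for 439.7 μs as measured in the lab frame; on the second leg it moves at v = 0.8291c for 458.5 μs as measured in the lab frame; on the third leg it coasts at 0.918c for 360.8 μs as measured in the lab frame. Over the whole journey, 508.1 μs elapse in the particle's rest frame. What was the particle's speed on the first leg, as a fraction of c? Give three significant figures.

Leg 1: speed unknown; τ_1 = 439.7/γ_1.
Leg 2: γ = 1/√(1 − 0.8291²) = 1/√0.3126 = 1.789; τ_2 = 458.5/1.789 = 256.3 μs.
Leg 3: γ = 1/√(1 − 0.918²) = 1/√0.1573 = 2.522; τ_3 = 360.8/2.522 = 143.1 μs.
Total proper time: τ_1 + 256.3 + 143.1 = 508.1, so τ_1 = 508.1 − 399.4 = 108.7 μs.
γ_1 = 439.7/108.7 = 4.046; β = √(1 − 1/γ²) = √0.9389.

β = 0.969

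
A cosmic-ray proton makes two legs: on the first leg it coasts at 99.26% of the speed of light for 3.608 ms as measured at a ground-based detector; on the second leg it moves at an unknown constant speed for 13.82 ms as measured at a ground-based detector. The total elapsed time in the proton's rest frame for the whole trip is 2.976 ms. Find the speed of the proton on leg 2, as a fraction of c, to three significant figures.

Leg 1: β = 0.9926; γ = 1/√(1 − 0.9926²) = 1/√0.01475 = 8.235; τ_1 = 3.608/8.235 = 0.4381 ms.
Leg 2: speed unknown; τ_2 = 13.82/γ_2.
Total proper time: 0.4381 + τ_2 = 2.976, so τ_2 = 2.976 − 0.4381 = 2.538 ms.
γ_2 = 13.82/2.538 = 5.445; β = √(1 − 1/γ²) = √0.9663.

β = 0.983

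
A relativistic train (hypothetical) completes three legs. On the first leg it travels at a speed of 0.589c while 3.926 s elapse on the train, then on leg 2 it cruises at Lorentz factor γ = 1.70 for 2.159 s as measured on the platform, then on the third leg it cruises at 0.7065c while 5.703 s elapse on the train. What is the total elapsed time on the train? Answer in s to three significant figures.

Leg 1: 3.926 s is already measured on the train.
Leg 2: γ = 1.70; τ_2 = 2.159/1.700 = 1.270 s.
Leg 3: 5.703 s is already measured on the train.
Total: 3.926 + 1.270 + 5.703 s.

τ = 10.9 s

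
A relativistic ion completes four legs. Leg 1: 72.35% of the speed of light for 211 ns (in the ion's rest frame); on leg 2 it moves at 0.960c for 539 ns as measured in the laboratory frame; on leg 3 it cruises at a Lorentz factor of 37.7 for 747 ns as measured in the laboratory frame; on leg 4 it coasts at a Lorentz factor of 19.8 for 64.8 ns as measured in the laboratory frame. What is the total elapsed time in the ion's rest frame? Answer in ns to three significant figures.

τ = 385 ns

Leg 1: 211 ns is already measured in the ion's rest frame.
Leg 2: γ = 1/√(1 − 0.960²) = 25/7 ≈ 3.571; τ_2 = 539/3.571 = 150.9 ns.
Leg 3: γ = 37.7; τ_3 = 747/37.70 = 19.81 ns.
Leg 4: γ = 19.8; τ_4 = 64.8/19.80 = 3.273 ns.
Total: 211.0 + 150.9 + 19.81 + 3.273 ns.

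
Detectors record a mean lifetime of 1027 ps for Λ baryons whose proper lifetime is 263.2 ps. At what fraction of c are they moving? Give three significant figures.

γ = Δt/τ₀ = 1027/263.2 = 3.902
β = √(1 − 1/γ²) = √(1 − 0.06568) = √0.9343

v = 0.967c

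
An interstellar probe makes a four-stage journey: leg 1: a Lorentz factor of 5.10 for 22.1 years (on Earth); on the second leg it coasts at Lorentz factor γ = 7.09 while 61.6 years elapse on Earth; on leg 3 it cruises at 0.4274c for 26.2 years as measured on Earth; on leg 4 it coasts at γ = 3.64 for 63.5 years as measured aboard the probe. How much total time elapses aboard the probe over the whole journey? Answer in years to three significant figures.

τ = 100 years

Leg 1: γ = 5.10; τ_1 = 22.1/5.100 = 4.333 years.
Leg 2: γ = 7.09; τ_2 = 61.6/7.090 = 8.688 years.
Leg 3: γ = 1/√(1 − 0.4274²) = 1/√0.8173 = 1.106; τ_3 = 26.2/1.106 = 23.69 years.
Leg 4: 63.5 years is already measured aboard the probe.
Total: 4.333 + 8.688 + 23.69 + 63.50 years.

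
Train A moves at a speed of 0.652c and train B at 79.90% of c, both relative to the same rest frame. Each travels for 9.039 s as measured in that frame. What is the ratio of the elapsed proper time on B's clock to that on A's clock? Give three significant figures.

τ_B/τ_A = 0.793

A: γ = 1/√(1 − 0.652²) = 1/√0.5749 = 1.319. B: β = 0.7990; γ = 1/√(1 − 0.7990²) = 1/√0.3616 = 1.663.
τ_A/τ_B = γ_B/γ_A = 1.663/1.319 = 1.261, so τ_B/τ_A = 0.7931.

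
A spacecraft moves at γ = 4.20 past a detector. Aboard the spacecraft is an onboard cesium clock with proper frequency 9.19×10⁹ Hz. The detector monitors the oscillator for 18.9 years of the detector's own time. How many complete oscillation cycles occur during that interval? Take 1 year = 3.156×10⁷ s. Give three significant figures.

N = 1.31×10¹⁸

γ = 4.20
During 18.9 years of lab time, the oscillator's proper time advances by τ = Δt/γ = 18.9/4.200 = 4.500 years = 1.420×10⁸ s.
N = f × τ = 9.19×10⁹ × 1.420×10⁸ = 1.305×10¹⁸.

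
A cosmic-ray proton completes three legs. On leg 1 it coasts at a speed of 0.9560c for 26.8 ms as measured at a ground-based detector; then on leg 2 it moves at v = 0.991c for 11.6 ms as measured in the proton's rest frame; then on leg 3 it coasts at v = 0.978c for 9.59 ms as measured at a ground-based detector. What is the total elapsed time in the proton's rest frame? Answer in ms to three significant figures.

τ = 21.5 ms

Leg 1: γ = 1/√(1 − 0.9560²) = 1/√0.08606 = 3.409; τ_1 = 26.8/3.409 = 7.862 ms.
Leg 2: 11.6 ms is already measured in the proton's rest frame.
Leg 3: γ = 1/√(1 − 0.978²) = 1/√0.04352 = 4.794; τ_3 = 9.59/4.794 = 2.001 ms.
Total: 7.862 + 11.60 + 2.001 ms.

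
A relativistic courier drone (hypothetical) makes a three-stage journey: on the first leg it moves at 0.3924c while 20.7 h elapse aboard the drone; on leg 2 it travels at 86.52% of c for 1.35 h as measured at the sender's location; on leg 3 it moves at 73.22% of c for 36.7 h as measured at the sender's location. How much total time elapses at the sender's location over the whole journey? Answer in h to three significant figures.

Δt = 60.6 h

Leg 1: γ = 1/√(1 − 0.3924²) = 1/√0.8460 = 1.087; Δt_1 = 1.087 × 20.7 = 22.51 h.
Leg 2: 1.35 h is already measured at the sender's location.
Leg 3: 36.7 h is already measured at the sender's location.
Total: 22.51 + 1.350 + 36.70 h.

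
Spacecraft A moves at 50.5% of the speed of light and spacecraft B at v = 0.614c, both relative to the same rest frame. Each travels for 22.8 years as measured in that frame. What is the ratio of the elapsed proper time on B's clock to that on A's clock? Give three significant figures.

τ_B/τ_A = 0.914

A: β = 0.505; γ = 1/√(1 − 0.505²) = 1/√0.7450 = 1.159. B: γ = 1/√(1 − 0.614²) = 1/√0.6230 = 1.267.
τ_A/τ_B = γ_B/γ_A = 1.267/1.159 = 1.094, so τ_B/τ_A = 0.9145.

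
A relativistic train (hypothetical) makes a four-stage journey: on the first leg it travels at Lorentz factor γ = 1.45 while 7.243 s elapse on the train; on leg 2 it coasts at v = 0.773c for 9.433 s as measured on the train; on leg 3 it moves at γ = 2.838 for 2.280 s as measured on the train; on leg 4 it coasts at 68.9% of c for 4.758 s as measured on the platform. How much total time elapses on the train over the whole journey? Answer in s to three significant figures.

Leg 1: 7.243 s is already measured on the train.
Leg 2: 9.433 s is already measured on the train.
Leg 3: 2.280 s is already measured on the train.
Leg 4: β = 0.689; γ = 1/√(1 − 0.689²) = 1/√0.5253 = 1.380; τ_4 = 4.758/1.380 = 3.448 s.
Total: 7.243 + 9.433 + 2.280 + 3.448 s.

τ = 22.4 s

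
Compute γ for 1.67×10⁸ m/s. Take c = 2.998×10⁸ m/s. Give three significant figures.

γ = 1.20

β = 1.67×10⁸/2.998×10⁸ = 0.5570; γ = 1/√(1 − 0.5570²) = 1.204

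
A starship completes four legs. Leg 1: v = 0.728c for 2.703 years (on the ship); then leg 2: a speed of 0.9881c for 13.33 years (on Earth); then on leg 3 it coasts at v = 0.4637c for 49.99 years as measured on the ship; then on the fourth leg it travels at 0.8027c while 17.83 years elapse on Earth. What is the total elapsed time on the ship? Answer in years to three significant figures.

τ = 65.4 years

Leg 1: 2.703 years is already measured on the ship.
Leg 2: γ = 1/√(1 − 0.9881²) = 1/√0.02366 = 6.501; τ_2 = 13.33/6.501 = 2.050 years.
Leg 3: 49.99 years is already measured on the ship.
Leg 4: γ = 1/√(1 − 0.8027²) = 1/√0.3557 = 1.677; τ_4 = 17.83/1.677 = 10.63 years.
Total: 2.703 + 2.050 + 49.99 + 10.63 years.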